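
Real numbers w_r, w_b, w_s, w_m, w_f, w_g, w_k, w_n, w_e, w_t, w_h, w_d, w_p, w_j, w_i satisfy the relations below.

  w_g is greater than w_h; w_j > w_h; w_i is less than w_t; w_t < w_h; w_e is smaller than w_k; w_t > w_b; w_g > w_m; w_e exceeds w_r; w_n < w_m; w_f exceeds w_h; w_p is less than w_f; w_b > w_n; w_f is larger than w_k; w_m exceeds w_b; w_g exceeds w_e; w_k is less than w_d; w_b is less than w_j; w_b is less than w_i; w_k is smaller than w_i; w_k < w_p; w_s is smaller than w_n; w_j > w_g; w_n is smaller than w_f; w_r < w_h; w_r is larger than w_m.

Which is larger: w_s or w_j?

w_j

Link the given pairs in sequence: w_s < w_n; w_n < w_b; w_b < w_m; w_m < w_r; w_r < w_e; w_e < w_k; w_k < w_i; w_i < w_t; w_t < w_h; w_h < w_g; w_g < w_j.
Chaining these gives w_s < w_n < w_b < w_m < w_r < w_e < w_k < w_i < w_t < w_h < w_g < w_j.
So w_s < w_j; w_j is the larger of the two.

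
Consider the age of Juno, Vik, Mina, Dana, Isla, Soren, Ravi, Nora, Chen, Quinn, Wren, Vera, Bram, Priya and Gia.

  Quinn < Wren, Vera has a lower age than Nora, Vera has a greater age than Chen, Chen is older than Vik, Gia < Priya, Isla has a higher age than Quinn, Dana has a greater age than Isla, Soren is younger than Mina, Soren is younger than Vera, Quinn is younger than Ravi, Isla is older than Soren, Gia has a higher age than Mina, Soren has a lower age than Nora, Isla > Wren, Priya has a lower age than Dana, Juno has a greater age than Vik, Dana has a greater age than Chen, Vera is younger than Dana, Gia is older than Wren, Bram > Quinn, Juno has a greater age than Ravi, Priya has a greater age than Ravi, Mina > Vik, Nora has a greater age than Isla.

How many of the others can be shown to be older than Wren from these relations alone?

Directly above Wren: Isla, Gia.
One step further: Nora, Priya, Dana (5 so far).
Nothing else is reachable above Wren; 5 in all.

5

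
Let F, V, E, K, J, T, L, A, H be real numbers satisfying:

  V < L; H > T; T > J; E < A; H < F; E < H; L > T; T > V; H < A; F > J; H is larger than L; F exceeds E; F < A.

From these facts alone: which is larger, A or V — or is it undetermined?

A

V < T and T < L give V < L.
Then L < H extends the chain to H.
With H < F: V < T < L < H < F.
With F < A: V < T < L < H < F < A.
So A is larger.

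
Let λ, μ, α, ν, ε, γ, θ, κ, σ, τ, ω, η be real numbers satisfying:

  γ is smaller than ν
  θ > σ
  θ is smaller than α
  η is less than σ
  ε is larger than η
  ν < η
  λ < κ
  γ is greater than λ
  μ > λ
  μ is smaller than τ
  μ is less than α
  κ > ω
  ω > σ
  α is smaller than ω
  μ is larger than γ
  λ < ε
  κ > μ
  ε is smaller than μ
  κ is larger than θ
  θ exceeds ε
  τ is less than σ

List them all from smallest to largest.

λ < γ < ν < η < ε < μ < τ < σ < θ < α < ω < κ

The consecutive links are each given: λ < γ; γ < ν; ν < η; η < ε; ε < μ; μ < τ; τ < σ; σ < θ; θ < α; α < ω; ω < κ.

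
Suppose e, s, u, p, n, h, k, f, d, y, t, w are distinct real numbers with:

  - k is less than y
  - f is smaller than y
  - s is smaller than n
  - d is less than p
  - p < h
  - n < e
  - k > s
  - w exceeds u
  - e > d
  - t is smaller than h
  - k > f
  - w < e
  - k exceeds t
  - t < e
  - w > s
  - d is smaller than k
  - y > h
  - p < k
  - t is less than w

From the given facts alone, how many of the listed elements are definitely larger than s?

5

The elements the relations force above s are n, w, e, k, y — no chain reaches any other.
That is 5.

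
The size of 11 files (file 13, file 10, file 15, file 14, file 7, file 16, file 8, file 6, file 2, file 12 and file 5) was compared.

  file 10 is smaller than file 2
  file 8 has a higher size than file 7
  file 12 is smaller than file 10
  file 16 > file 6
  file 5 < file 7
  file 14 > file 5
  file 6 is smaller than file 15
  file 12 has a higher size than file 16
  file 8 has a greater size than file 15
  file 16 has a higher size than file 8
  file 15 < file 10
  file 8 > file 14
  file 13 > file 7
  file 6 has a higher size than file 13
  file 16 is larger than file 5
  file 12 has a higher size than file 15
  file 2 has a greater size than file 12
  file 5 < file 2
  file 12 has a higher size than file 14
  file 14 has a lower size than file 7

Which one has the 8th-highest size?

file 13

Piecing the relations together gives one ordering: file 5 < file 14 < file 7 < file 13 < file 6 < file 15 < file 8 < file 16 < file 12 < file 10 < file 2.
The 8th largest is file 13.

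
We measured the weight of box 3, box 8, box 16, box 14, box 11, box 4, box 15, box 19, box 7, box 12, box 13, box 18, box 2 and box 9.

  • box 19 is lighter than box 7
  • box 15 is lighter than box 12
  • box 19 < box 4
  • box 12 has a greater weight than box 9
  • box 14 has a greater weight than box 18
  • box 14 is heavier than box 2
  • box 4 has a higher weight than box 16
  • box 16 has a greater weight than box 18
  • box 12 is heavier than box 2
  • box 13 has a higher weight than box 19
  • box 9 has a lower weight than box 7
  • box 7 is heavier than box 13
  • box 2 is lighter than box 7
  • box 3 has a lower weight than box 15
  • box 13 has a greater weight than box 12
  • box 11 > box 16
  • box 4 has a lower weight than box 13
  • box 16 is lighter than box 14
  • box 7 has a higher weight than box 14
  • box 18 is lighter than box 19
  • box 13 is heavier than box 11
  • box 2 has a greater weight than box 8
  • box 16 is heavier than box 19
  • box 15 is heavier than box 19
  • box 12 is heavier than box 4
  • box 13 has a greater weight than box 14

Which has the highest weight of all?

Chaining downward from box 7: directly below it, box 19, box 2, box 9, box 14, box 13; then box 18, box 16, box 8, box 4, box 11, box 12; then box 15; then box 3.
That covers every other element, and nothing is given above box 7, so box 7 is the highest weight.

box 7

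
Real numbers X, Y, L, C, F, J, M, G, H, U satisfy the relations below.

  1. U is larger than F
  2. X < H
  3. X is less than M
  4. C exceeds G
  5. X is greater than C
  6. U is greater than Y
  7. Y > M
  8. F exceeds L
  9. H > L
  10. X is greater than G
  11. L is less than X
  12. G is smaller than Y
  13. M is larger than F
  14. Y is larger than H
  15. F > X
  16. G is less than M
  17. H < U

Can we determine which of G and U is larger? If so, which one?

Link the given pairs in sequence: G < C; C < X; X < F; F < M; M < Y; Y < U.
Together: G < C < X < F < M < Y < U.
So U is larger.

U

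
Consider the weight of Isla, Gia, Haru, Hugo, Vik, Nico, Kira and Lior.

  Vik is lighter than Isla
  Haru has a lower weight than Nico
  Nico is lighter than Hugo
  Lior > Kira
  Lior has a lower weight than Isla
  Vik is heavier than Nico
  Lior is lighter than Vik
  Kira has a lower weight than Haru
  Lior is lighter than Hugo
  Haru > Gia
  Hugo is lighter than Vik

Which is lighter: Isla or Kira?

Kira < Haru and Haru < Nico give Kira < Nico.
Then Nico < Hugo extends the chain to Hugo.
With Hugo < Vik: Kira < Haru < Nico < Hugo < Vik.
With Vik < Isla: Kira < Haru < Nico < Hugo < Vik < Isla.
So Kira < Isla; Kira is the lighter of the two.

Kira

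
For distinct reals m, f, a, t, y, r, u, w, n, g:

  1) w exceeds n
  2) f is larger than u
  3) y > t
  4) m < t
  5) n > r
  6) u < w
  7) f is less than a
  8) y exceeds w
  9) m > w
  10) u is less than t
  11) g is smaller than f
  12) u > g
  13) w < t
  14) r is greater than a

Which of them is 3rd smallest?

f

The consecutive relations fix a unique order: g < u < f < a < r < n < w < m < t < y.
Counting 3 from the smallest end gives f.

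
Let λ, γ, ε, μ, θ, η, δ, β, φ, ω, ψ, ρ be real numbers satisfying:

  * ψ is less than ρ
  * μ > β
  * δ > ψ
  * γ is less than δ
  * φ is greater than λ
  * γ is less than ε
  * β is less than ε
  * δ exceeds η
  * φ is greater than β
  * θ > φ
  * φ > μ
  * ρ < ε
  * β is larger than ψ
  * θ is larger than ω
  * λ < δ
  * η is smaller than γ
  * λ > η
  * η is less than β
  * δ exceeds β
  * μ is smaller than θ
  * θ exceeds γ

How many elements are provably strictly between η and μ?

1

Chaining upward from η reaches: β, γ, λ, φ, ε, θ, δ.
Chaining downward from μ reaches: ψ, β.
Strictly between η and μ are those in both lists: β — 1 element.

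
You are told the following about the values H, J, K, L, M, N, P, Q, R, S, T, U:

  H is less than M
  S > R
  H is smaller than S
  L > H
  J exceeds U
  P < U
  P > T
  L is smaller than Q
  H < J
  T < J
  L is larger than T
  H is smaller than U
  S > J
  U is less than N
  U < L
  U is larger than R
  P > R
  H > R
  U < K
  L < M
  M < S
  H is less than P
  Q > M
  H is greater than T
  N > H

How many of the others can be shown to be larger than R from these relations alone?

10

Directly above R: H, P, U, S.
One step further: J, L, N, M, K (9 so far).
One step further: Q (10 so far).
No other element is forced above R by the given relations, so the count is 10.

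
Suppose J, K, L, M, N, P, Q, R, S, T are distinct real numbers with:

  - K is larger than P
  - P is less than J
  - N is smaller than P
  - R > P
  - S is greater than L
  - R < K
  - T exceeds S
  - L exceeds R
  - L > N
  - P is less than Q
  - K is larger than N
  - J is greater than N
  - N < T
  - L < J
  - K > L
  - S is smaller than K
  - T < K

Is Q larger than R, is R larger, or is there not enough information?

Following every chain through R: above R we get L, J, S, T, K; below R we get N, P.
Q is not reached, and no chain runs the other way from Q to R.
So the given relations leave the order of R and Q undetermined.

undetermined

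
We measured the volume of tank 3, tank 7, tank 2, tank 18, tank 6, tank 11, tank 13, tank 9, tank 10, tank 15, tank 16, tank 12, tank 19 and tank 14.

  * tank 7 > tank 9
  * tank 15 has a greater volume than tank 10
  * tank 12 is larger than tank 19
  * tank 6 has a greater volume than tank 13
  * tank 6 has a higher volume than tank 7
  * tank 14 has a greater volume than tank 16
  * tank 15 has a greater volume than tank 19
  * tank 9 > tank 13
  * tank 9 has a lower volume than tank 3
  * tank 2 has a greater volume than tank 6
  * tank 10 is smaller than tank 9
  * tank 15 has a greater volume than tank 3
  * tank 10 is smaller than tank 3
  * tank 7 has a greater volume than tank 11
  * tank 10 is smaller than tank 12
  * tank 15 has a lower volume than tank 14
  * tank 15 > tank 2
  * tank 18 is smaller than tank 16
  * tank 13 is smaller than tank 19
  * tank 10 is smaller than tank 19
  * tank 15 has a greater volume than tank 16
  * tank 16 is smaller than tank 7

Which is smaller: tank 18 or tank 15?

The relevant relations are tank 18 < tank 16; tank 16 < tank 7; tank 7 < tank 6; tank 6 < tank 2; tank 2 < tank 15.
Chaining these gives tank 18 < tank 16 < tank 7 < tank 6 < tank 2 < tank 15.
So tank 18 < tank 15; tank 18 is the smaller of the two.

tank 18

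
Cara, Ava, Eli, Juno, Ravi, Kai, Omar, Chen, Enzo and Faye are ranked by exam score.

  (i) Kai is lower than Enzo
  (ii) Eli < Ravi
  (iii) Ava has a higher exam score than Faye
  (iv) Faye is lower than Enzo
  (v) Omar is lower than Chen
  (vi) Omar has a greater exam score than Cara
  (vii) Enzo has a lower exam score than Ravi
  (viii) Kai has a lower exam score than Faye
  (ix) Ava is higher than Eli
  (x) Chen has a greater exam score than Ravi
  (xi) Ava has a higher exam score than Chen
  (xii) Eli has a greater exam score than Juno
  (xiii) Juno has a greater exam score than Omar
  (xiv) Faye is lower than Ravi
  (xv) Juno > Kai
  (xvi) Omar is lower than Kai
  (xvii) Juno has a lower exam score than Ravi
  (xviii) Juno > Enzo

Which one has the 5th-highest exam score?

Chaining the given pairs: Cara < Omar < Kai < Faye < Enzo < Juno < Eli < Ravi < Chen < Ava.
Counting 5 from the largest end gives Juno.

Juno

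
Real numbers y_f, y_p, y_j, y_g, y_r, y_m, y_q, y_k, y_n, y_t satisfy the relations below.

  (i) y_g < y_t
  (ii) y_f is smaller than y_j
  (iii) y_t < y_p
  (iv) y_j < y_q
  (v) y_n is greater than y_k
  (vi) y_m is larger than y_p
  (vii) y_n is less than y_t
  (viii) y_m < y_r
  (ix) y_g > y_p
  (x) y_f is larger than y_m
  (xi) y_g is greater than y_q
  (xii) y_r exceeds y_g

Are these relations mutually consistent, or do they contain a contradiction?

inconsistent

Chaining the given relations yields y_t < y_p < y_m < y_f < y_j < y_q < y_g, so y_t < y_g. But one relation states y_g < y_t. These cannot both hold.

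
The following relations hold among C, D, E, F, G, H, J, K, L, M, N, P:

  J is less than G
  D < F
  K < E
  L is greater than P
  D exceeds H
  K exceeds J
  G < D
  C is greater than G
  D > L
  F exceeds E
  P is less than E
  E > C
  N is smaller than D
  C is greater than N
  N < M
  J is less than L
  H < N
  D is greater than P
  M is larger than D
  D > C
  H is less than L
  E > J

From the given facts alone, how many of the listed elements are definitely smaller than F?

10

From F the given relations immediately reach D, E.
From those, J, P, G, H, K, N, C, L — 10 in total.
No other element is forced below F by the given relations, so the count is 10.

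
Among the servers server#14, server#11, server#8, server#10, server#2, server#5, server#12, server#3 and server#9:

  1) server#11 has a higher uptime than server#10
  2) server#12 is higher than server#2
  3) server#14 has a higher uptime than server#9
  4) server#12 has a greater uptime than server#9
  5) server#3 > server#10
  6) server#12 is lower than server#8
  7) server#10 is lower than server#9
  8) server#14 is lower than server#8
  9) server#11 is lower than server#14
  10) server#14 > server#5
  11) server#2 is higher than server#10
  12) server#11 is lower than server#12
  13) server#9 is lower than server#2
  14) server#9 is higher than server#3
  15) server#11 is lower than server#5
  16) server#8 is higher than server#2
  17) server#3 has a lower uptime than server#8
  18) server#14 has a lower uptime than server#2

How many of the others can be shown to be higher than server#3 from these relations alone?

The elements the relations force above server#3 are server#9, server#14, server#2, server#12, server#8 — no chain reaches any other.
That is 5.

5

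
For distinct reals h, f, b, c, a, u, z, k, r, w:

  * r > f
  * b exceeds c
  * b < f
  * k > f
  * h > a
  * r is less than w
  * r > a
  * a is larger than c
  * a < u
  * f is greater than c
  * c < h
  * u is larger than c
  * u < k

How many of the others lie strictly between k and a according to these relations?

1

Chaining upward from a reaches: r, u, h, w.
Chaining downward from k reaches: c, b, f, u.
Strictly between a and k are those in both lists: u — 1 element.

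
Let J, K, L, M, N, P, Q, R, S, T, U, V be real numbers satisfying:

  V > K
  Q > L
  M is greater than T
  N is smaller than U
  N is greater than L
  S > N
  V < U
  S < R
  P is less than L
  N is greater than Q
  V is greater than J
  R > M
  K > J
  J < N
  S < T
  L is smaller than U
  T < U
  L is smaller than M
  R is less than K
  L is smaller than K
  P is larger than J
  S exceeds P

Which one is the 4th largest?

Piecing the relations together gives one ordering: J < P < L < Q < N < S < T < M < R < K < V < U.
The 4th largest is R.

R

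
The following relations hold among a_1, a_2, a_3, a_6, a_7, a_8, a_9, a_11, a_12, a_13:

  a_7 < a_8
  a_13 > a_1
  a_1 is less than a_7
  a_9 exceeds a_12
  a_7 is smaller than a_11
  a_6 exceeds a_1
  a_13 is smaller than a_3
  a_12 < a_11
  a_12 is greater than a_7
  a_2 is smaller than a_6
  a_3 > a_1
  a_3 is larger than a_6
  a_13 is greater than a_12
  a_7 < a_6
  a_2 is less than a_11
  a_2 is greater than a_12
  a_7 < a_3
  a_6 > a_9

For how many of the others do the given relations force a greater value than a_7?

8

Directly above a_7: a_12, a_6, a_3, a_11, a_8.
One step further: a_13, a_9, a_2 (8 so far).
Nothing else is reachable above a_7; 8 in all.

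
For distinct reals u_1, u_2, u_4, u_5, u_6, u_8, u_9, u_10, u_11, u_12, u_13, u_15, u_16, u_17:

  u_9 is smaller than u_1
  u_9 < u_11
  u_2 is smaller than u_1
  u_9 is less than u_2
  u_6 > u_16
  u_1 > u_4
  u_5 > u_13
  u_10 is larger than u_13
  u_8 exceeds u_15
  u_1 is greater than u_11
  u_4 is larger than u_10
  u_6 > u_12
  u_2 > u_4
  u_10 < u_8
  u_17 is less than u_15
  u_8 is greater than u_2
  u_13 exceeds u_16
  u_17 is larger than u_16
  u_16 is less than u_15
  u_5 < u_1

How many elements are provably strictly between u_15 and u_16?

Chaining upward from u_16 reaches: u_13, u_17, u_10, u_5, u_4, u_2, u_1, u_6, u_8.
Chaining downward from u_15 reaches: u_17.
Strictly between u_16 and u_15 are those in both lists: u_17 — 1 element.

1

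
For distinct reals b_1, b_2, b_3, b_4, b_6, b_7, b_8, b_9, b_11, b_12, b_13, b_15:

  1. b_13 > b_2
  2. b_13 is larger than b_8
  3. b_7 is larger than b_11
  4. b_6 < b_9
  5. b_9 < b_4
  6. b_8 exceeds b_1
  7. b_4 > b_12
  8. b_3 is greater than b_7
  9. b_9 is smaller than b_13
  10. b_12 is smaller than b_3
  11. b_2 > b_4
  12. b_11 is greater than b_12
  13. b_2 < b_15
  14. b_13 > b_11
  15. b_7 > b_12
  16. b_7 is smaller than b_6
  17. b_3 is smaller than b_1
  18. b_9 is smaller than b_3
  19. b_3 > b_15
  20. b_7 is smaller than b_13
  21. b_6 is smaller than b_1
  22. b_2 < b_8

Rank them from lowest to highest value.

Nothing is placed below b_12, so it is least; from there b_12 < b_11; b_11 < b_7; b_7 < b_6; b_6 < b_9; b_9 < b_4; b_4 < b_2; b_2 < b_15; b_15 < b_3; b_3 < b_1; b_1 < b_8; b_8 < b_13, each given directly.

b_12 < b_11 < b_7 < b_6 < b_9 < b_4 < b_2 < b_15 < b_3 < b_1 < b_8 < b_13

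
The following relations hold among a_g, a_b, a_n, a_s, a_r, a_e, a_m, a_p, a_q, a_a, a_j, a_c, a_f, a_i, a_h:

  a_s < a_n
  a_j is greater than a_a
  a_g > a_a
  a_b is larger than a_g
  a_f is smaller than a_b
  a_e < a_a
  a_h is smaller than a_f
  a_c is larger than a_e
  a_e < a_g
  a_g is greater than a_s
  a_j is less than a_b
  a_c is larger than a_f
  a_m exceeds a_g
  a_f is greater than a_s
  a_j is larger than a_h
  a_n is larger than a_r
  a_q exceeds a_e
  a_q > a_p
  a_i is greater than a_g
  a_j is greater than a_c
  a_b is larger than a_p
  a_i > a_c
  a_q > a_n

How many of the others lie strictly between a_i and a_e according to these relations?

Chaining upward from a_e reaches: a_a, a_q, a_c, a_g, a_m, a_j, a_b.
Chaining downward from a_i reaches: a_s, a_h, a_a, a_f, a_c, a_g.
Strictly between a_e and a_i are those in both lists: a_a, a_c, a_g — 3 elements.

3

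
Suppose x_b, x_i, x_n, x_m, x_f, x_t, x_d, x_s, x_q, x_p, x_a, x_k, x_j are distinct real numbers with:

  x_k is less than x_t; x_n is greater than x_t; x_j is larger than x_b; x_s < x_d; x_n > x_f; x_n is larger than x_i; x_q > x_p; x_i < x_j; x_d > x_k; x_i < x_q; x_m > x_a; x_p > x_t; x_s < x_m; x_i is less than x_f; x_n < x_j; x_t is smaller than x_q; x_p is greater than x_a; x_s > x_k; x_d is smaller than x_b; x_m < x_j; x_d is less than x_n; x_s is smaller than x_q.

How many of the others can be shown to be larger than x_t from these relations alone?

4

Directly above x_t: x_p, x_q, x_n.
One step further: x_j (4 so far).
Nothing else is reachable above x_t; 4 in all.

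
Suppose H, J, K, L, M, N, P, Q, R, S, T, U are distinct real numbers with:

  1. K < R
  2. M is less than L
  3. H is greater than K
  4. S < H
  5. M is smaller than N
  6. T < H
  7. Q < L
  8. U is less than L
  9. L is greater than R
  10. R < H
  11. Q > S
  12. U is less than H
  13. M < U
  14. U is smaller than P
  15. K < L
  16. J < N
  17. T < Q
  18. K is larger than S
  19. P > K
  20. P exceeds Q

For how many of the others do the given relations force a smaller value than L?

From L the given relations immediately reach M, K, R, U, Q.
From those, T, S — 7 in total.
Nothing else is reachable below L; 7 in all.

7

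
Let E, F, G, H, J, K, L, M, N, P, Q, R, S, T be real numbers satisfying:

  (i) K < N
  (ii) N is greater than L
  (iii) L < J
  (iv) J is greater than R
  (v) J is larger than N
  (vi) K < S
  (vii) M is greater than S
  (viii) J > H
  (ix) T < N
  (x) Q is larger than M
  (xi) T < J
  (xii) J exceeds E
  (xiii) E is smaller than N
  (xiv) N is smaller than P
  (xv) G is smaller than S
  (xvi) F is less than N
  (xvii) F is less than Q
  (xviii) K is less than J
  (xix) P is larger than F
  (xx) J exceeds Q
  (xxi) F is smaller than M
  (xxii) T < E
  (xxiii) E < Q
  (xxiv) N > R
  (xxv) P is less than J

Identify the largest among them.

Chaining downward from J: directly below it, T, R, E, K, L, N, H, Q, P; then F, M; then S; then G.
That covers every other element, and nothing is given above J, so J is the largest.

J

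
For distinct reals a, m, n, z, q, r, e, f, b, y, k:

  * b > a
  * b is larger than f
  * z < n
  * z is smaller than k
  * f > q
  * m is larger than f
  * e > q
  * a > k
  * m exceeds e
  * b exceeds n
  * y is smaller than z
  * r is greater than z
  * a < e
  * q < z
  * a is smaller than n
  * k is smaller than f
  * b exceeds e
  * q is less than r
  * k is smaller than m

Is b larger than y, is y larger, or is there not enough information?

b

y < z < k < a < n < b, by transitivity through z, k, a, n.
So b is larger.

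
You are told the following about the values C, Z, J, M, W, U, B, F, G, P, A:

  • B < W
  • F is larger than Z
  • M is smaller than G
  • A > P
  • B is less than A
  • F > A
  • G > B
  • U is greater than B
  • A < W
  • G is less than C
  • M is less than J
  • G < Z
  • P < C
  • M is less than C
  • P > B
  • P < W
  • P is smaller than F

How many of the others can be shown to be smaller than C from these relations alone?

4

The elements the relations force below C are B, M, G, P — no chain reaches any other.
That is 4.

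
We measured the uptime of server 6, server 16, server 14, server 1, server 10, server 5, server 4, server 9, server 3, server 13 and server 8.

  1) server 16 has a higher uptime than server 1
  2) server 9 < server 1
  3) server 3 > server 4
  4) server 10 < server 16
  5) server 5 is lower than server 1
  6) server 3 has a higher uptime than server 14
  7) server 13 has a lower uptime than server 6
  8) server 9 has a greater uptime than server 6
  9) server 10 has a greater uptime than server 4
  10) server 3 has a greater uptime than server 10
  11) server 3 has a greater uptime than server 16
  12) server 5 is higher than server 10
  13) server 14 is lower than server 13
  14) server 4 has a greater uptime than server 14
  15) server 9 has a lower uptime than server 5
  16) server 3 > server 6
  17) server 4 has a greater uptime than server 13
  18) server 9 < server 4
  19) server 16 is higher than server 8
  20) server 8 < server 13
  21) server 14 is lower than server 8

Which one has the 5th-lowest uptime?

server 9

Chaining the given pairs: server 14 < server 8 < server 13 < server 6 < server 9 < server 4 < server 10 < server 5 < server 1 < server 16 < server 3.
Counting 5 from the smallest end gives server 9.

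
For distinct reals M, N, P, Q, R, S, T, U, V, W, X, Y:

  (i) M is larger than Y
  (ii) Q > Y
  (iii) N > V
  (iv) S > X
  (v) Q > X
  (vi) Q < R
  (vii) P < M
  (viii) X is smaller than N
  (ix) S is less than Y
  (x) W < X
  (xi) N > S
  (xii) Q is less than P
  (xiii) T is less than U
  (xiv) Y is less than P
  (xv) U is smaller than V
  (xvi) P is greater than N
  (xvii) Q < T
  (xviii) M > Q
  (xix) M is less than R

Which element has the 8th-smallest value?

V

Piecing the relations together gives one ordering: W < X < S < Y < Q < T < U < V < N < P < M < R.
The 8th smallest is V.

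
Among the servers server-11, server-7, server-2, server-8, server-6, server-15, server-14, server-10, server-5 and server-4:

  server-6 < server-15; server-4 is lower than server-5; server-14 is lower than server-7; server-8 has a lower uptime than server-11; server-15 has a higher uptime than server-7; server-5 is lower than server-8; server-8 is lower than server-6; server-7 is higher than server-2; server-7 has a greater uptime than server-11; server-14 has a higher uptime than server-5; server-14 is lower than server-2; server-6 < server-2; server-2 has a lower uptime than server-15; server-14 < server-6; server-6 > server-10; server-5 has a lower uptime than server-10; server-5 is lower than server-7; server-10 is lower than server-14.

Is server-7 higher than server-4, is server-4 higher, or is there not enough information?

server-7

server-4 < server-5 and server-5 < server-10 give server-4 < server-10.
With server-10 < server-14: server-4 < server-5 < server-10 < server-14.
Then server-14 < server-6 extends the chain to server-6.
With server-6 < server-2: server-4 < server-5 < server-10 < server-14 < server-6 < server-2.
Then server-2 < server-7 extends the chain to server-7.
So server-7 is higher.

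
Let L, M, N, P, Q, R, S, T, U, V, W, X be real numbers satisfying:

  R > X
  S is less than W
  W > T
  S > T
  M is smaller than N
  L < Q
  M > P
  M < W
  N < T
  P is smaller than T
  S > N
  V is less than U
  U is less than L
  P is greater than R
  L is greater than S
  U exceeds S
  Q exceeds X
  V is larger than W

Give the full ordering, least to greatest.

X < R < P < M < N < T < S < W < V < U < L < Q

The consecutive links are each given: X < R; R < P; P < M; M < N; N < T; T < S; S < W; W < V; V < U; U < L; L < Q.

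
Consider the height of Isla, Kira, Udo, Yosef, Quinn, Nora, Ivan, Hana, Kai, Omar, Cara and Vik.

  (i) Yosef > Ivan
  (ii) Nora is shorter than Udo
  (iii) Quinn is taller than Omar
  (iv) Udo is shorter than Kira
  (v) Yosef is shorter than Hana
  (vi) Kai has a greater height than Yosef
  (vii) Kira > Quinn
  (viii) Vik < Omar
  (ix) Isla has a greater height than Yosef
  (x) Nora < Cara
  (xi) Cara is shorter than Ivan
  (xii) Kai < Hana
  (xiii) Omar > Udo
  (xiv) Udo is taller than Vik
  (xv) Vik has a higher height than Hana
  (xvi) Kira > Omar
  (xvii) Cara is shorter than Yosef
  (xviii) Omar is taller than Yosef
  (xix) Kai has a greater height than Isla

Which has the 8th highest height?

Piecing the relations together gives one ordering: Nora < Cara < Ivan < Yosef < Isla < Kai < Hana < Vik < Udo < Omar < Quinn < Kira.
Counting 8 from the largest end gives Isla.

Isla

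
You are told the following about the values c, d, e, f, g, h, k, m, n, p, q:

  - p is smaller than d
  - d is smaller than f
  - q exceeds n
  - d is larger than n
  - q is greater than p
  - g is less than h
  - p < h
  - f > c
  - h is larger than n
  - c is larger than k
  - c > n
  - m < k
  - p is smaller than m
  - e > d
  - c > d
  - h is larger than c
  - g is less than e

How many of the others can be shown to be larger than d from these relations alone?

Directly above d: c, e, f.
One step further: h (4 so far).
Nothing else is reachable above d; 4 in all.

4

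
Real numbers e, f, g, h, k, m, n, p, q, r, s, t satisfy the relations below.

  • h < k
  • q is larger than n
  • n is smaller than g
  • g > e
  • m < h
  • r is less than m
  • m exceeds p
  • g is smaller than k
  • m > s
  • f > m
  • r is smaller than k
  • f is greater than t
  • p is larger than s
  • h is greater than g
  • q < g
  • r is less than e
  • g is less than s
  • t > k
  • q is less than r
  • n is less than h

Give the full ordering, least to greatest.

n < q < r < e < g < s < p < m < h < k < t < f

The consecutive links are each given: n < q; q < r; r < e; e < g; g < s; s < p; p < m; m < h; h < k; k < t; t < f.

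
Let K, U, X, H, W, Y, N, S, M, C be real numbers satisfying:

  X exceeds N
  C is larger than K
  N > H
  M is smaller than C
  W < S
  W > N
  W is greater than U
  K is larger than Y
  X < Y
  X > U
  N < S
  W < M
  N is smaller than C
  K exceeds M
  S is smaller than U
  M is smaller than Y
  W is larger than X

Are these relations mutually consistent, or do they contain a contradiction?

inconsistent

We have W < S stated directly, yet also S < U < X < W by chaining the others — so S < W. Contradiction.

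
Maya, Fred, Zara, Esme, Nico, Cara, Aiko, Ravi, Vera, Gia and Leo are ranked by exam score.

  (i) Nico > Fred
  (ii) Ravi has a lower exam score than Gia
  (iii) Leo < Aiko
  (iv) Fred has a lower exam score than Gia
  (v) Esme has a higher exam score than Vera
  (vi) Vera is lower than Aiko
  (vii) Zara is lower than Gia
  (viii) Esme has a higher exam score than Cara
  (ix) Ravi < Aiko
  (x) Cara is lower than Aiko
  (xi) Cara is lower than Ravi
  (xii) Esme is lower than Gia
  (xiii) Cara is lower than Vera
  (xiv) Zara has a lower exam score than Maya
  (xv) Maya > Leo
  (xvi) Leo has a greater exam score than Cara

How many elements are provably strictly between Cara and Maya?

1

Chaining upward from Cara reaches: Vera, Ravi, Leo, Aiko, Esme, Gia.
Chaining downward from Maya reaches: Zara, Leo.
Strictly between Cara and Maya are those in both lists: Leo — 1 element.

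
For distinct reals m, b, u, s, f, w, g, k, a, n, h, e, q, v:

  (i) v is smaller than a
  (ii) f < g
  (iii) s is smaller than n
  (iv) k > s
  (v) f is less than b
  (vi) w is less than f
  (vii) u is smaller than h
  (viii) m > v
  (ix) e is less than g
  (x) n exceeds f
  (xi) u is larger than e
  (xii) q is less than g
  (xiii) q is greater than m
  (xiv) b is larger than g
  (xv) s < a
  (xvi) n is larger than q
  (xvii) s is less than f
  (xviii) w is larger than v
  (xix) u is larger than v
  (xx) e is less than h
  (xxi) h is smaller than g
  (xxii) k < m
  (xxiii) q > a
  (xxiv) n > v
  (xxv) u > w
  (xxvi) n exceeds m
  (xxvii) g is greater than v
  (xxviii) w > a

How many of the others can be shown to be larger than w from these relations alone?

6

Directly above w: f, u.
One step further: n, h, g, b (6 so far).
Nothing else is reachable above w; 6 in all.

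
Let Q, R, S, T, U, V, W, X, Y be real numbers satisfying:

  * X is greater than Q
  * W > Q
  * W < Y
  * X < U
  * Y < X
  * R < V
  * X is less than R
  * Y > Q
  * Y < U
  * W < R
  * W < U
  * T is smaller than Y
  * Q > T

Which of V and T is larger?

V

Link the given pairs in sequence: T < Q; Q < W; W < Y; Y < X; X < R; R < V.
Chaining these gives T < Q < W < Y < X < R < V.
So T < V; V is the larger of the two.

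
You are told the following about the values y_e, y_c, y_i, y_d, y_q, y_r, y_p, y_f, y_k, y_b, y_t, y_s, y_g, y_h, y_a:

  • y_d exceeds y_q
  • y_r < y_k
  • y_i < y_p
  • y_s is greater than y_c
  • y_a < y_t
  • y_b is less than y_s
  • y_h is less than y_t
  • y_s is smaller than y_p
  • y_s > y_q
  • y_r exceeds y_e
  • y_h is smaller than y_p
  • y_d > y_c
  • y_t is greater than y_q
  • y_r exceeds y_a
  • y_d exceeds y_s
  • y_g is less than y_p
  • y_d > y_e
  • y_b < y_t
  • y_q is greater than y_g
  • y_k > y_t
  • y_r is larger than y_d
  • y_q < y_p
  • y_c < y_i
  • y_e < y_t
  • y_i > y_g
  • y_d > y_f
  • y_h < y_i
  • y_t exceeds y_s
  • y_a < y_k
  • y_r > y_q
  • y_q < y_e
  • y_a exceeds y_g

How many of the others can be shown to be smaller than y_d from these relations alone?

From y_d the given relations immediately reach y_c, y_q, y_f, y_e, y_s.
From those, y_g, y_b — 7 in total.
Nothing else is reachable below y_d; 7 in all.

7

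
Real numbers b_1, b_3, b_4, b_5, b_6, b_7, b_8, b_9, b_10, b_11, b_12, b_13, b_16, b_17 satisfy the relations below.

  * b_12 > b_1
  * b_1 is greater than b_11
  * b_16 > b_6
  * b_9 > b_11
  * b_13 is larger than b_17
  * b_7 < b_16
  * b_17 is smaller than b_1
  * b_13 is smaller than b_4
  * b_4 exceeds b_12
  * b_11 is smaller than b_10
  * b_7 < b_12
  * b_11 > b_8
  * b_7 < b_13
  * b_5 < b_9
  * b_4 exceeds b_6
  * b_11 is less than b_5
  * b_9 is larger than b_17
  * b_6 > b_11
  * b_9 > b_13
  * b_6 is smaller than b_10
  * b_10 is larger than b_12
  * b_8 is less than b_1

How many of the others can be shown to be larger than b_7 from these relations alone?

Directly above b_7: b_13, b_12, b_16.
One step further: b_4, b_10, b_9 (6 so far).
Nothing else is reachable above b_7; 6 in all.

6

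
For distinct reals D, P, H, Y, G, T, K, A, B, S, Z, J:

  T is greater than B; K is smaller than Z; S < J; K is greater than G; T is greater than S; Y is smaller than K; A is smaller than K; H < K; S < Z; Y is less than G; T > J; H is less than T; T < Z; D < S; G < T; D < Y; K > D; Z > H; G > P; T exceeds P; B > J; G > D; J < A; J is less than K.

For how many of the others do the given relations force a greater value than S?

6

The elements the relations force above S are J, B, A, K, T, Z — no chain reaches any other.
That is 6.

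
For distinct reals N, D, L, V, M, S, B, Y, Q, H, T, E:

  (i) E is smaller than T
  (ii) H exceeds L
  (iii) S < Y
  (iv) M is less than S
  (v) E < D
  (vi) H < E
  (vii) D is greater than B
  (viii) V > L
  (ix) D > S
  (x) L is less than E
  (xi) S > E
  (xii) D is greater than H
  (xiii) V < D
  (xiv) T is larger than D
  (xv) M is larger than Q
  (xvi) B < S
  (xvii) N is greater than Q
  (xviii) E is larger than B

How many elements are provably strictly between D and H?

2

The relations place H below D. An element lies strictly between them when it is forced above H and also forced below D.
Above H: {E, S, Y, T}. Below D: {Q, M, B, L, E, V, S}.
Intersection: {E, S} — 2.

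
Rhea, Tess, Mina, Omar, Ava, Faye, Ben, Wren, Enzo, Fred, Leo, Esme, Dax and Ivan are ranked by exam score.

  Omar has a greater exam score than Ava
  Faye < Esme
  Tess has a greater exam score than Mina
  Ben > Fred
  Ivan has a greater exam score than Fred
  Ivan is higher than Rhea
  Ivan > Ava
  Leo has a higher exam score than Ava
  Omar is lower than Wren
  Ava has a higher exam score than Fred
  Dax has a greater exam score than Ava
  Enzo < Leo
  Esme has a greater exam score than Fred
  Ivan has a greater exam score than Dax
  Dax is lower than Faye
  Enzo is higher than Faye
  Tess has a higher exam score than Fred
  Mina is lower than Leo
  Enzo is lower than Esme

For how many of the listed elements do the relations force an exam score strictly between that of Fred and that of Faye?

Chaining upward from Fred reaches: Ava, Tess, Omar, Wren, Dax, Ivan, Enzo, Esme, Leo, Ben.
Chaining downward from Faye reaches: Ava, Dax.
Strictly between Fred and Faye are those in both lists: Ava, Dax — 2 elements.

2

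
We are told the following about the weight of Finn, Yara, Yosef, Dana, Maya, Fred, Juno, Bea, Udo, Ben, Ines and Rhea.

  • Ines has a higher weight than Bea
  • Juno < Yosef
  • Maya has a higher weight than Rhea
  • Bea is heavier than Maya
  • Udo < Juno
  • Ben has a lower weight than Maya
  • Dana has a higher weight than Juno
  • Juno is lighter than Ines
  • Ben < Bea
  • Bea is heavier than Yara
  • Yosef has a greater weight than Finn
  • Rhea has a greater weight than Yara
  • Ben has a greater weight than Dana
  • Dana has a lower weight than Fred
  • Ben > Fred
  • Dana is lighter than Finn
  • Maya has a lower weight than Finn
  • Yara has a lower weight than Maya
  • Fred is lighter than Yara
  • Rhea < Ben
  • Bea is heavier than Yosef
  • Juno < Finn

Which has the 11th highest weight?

Juno

Chaining the given pairs: Udo < Juno < Dana < Fred < Yara < Rhea < Ben < Maya < Finn < Yosef < Bea < Ines.
Counting 11 from the largest end gives Juno.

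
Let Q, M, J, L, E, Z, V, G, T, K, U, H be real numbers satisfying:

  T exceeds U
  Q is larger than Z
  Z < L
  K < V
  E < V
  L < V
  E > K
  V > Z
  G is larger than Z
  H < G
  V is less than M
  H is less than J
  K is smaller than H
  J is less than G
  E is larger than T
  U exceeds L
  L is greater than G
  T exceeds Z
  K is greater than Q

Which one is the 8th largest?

The consecutive relations fix a unique order: Z < Q < K < H < J < G < L < U < T < E < V < M.
The 8th largest is J.

J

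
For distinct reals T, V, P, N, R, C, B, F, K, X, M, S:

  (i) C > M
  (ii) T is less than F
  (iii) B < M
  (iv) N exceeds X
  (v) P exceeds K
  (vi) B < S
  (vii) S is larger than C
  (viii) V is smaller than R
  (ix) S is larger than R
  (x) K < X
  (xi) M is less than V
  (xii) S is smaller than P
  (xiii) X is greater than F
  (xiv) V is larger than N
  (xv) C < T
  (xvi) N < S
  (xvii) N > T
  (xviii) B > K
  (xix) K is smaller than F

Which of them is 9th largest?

C

The consecutive relations fix a unique order: K < B < M < C < T < F < X < N < V < R < S < P.
Counting 9 from the largest end gives C.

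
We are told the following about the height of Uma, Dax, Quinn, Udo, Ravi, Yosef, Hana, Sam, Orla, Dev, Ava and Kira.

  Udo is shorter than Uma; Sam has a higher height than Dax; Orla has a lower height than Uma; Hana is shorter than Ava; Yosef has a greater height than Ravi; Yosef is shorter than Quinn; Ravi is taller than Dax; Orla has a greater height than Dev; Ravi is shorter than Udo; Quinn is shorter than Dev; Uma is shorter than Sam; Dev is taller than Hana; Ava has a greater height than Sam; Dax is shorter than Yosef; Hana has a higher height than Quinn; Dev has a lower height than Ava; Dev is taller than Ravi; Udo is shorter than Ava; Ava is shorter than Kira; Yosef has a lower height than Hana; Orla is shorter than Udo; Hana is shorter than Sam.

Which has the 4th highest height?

The consecutive relations fix a unique order: Dax < Ravi < Yosef < Quinn < Hana < Dev < Orla < Udo < Uma < Sam < Ava < Kira.
Counting 4 from the largest end gives Uma.

Uma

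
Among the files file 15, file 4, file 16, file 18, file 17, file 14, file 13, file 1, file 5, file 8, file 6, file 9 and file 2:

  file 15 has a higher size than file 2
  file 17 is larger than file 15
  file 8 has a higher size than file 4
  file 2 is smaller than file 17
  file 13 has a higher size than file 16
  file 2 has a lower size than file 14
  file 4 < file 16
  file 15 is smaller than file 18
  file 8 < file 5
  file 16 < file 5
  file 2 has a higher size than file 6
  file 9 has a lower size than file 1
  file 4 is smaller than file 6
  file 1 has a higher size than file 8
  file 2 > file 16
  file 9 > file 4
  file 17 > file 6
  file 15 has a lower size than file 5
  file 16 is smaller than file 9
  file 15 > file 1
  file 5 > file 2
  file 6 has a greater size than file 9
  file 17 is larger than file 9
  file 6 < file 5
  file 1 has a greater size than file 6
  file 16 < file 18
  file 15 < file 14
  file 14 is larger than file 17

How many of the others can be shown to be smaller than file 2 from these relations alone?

4

The elements the relations force below file 2 are file 4, file 16, file 9, file 6 — no chain reaches any other.
That is 4.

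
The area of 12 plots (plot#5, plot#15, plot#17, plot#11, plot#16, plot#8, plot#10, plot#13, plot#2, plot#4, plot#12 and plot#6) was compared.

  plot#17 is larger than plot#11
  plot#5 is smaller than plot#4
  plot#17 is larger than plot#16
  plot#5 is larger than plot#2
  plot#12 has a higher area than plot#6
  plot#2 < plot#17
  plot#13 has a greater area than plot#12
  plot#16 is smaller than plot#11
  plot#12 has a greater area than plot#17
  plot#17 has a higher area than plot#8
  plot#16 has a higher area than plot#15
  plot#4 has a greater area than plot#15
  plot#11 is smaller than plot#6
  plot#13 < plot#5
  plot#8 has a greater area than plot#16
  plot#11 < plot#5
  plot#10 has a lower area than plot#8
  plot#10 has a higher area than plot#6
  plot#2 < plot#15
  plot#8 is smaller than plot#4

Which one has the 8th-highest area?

Piecing the relations together gives one ordering: plot#2 < plot#15 < plot#16 < plot#11 < plot#6 < plot#10 < plot#8 < plot#17 < plot#12 < plot#13 < plot#5 < plot#4.
The 8th largest is plot#6.

plot#6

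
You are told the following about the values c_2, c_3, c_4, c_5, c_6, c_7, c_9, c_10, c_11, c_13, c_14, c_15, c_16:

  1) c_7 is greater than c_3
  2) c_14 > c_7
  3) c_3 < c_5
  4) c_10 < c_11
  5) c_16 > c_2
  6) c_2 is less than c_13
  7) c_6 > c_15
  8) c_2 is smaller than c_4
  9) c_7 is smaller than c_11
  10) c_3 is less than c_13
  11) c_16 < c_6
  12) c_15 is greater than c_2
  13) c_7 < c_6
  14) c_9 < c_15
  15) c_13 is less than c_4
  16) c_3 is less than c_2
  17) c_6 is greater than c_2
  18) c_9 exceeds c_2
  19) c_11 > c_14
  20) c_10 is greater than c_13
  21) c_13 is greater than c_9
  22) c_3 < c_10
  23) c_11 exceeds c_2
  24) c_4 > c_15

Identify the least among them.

Chaining upward from c_3: directly above it, c_2, c_7, c_5, c_13, c_10; then c_9, c_14, c_15, c_16, c_6, c_4, c_11.
That covers every other element, and nothing is given below c_3, so c_3 is the least.

c_3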